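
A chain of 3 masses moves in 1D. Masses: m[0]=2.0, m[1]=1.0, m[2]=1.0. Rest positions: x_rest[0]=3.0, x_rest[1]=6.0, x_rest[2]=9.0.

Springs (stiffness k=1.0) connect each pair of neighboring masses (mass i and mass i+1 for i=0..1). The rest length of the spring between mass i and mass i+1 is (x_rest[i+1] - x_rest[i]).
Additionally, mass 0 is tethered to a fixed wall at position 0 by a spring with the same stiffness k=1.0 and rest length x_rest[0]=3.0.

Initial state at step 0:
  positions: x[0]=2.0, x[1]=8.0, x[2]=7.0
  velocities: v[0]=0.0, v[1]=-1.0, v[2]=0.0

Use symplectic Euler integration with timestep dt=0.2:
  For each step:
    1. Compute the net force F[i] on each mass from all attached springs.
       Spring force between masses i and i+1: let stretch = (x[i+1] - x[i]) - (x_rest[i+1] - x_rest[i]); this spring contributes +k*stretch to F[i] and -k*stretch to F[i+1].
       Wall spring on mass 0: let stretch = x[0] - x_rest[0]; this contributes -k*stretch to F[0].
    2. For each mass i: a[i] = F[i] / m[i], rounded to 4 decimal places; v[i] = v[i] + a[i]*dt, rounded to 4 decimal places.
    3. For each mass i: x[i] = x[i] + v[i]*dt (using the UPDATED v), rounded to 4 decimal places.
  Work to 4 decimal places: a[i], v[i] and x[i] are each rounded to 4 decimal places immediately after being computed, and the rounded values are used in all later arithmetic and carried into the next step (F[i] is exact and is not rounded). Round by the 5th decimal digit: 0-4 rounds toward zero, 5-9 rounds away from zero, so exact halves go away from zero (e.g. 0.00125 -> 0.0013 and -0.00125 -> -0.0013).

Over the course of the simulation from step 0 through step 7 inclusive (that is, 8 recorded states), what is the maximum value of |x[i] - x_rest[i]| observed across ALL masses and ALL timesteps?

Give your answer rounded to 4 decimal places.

Step 0: x=[2.0000 8.0000 7.0000] v=[0.0000 -1.0000 0.0000]
Step 1: x=[2.0800 7.5200 7.1600] v=[0.4000 -2.4000 0.8000]
Step 2: x=[2.2272 6.8080 7.4544] v=[0.7360 -3.5600 1.4720]
Step 3: x=[2.4215 5.9386 7.8429] v=[0.9714 -4.3469 1.9427]
Step 4: x=[2.6377 5.0047 8.2753] v=[1.0810 -4.6695 2.1618]
Step 5: x=[2.8485 4.1069 8.6968] v=[1.0539 -4.4888 2.1077]
Step 6: x=[3.0275 3.3424 9.0547] v=[0.8949 -3.8225 1.7897]
Step 7: x=[3.1522 2.7938 9.3041] v=[0.6236 -2.7430 1.2472]
Max displacement = 3.2062

Answer: 3.2062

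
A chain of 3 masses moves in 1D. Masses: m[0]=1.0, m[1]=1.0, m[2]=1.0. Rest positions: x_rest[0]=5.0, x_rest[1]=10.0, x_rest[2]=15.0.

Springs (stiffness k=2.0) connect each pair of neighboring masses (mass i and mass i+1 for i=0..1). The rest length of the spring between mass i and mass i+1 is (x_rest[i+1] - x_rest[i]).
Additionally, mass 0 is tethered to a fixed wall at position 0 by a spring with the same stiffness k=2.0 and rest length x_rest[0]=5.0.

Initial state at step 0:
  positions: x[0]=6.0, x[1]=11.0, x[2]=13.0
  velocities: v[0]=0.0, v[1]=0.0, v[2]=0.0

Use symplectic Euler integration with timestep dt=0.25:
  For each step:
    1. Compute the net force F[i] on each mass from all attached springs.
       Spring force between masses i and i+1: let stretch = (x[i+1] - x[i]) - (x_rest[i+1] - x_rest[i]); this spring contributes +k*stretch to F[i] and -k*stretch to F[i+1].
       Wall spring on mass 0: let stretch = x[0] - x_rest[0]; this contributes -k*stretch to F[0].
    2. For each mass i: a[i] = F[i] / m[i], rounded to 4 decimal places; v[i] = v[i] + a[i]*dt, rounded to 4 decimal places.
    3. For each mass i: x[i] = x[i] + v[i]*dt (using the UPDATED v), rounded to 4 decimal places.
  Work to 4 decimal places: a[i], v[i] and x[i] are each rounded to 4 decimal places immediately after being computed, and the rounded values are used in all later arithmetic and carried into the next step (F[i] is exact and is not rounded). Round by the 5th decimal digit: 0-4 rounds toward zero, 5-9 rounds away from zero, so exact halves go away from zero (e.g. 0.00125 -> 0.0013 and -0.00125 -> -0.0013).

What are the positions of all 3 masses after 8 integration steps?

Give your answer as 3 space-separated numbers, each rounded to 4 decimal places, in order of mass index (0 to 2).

Answer: 3.2348 9.7637 15.8015

Derivation:
Step 0: x=[6.0000 11.0000 13.0000] v=[0.0000 0.0000 0.0000]
Step 1: x=[5.8750 10.6250 13.3750] v=[-0.5000 -1.5000 1.5000]
Step 2: x=[5.6094 10.0000 14.0313] v=[-1.0625 -2.5000 2.6250]
Step 3: x=[5.1914 9.3301 14.8087] v=[-1.6719 -2.6797 3.1094]
Step 4: x=[4.6418 8.8277 15.5262] v=[-2.1983 -2.0098 2.8701]
Step 5: x=[4.0352 8.6393 16.0314] v=[-2.4263 -0.7535 2.0209]
Step 6: x=[3.4997 8.7994 16.2376] v=[-2.1419 0.6405 0.8249]
Step 7: x=[3.1892 9.2269 16.1391] v=[-1.2419 1.7098 -0.3942]
Step 8: x=[3.2348 9.7637 15.8015] v=[0.1824 2.1471 -1.3503]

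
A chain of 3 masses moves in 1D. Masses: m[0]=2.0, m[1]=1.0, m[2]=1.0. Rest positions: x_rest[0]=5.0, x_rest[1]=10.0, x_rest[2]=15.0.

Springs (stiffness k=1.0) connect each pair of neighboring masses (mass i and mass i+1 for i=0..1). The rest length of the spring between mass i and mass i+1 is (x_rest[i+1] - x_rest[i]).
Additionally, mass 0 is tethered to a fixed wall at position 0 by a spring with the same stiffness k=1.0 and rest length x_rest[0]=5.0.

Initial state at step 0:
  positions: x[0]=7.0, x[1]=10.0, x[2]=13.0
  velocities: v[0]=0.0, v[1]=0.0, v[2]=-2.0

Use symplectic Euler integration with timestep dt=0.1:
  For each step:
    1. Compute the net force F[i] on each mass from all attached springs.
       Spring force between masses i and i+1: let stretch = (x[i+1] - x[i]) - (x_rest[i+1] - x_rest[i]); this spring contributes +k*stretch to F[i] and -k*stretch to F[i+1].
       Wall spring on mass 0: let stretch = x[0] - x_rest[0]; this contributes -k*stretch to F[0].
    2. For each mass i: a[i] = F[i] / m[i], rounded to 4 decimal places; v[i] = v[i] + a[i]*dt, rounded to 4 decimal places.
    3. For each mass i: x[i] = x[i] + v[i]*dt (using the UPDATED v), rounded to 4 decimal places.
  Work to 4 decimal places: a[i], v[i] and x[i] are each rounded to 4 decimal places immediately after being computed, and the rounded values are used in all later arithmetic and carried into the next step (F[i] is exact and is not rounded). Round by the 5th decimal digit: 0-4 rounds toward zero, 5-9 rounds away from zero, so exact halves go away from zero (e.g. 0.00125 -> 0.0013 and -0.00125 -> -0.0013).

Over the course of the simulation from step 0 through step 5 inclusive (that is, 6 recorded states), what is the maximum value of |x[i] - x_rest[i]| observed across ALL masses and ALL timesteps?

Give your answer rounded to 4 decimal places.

Step 0: x=[7.0000 10.0000 13.0000] v=[0.0000 0.0000 -2.0000]
Step 1: x=[6.9800 10.0000 12.8200] v=[-0.2000 0.0000 -1.8000]
Step 2: x=[6.9402 9.9980 12.6618] v=[-0.3980 -0.0200 -1.5820]
Step 3: x=[6.8810 9.9921 12.5270] v=[-0.5921 -0.0594 -1.3484]
Step 4: x=[6.8029 9.9804 12.4168] v=[-0.7806 -0.1170 -1.1019]
Step 5: x=[6.7067 9.9613 12.3323] v=[-0.9619 -0.1911 -0.8455]
Max displacement = 2.6677

Answer: 2.6677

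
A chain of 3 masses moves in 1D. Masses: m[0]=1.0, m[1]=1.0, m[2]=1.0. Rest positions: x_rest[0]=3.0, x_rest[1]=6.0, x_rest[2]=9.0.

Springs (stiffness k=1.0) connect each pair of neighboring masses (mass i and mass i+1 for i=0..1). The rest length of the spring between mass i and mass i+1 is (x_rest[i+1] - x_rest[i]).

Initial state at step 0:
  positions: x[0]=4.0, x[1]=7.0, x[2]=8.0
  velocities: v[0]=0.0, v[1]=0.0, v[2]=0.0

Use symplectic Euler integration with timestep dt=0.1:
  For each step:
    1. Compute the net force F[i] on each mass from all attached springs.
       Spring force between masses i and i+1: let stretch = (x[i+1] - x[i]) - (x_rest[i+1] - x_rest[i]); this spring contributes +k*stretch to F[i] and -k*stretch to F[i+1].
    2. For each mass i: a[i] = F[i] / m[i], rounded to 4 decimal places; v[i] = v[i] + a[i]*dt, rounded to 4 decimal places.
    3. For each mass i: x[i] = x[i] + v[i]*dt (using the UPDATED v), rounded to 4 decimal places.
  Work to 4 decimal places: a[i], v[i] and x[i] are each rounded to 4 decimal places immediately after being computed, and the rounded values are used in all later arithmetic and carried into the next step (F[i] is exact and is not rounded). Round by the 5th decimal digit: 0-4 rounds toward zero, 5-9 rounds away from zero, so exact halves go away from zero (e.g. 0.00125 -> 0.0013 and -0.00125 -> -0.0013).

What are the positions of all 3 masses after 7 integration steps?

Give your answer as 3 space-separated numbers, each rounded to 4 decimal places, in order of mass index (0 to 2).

Step 0: x=[4.0000 7.0000 8.0000] v=[0.0000 0.0000 0.0000]
Step 1: x=[4.0000 6.9800 8.0200] v=[0.0000 -0.2000 0.2000]
Step 2: x=[3.9998 6.9406 8.0596] v=[-0.0020 -0.3940 0.3960]
Step 3: x=[3.9990 6.8830 8.1180] v=[-0.0079 -0.5762 0.5841]
Step 4: x=[3.9971 6.8089 8.1941] v=[-0.0195 -0.7411 0.7606]
Step 5: x=[3.9933 6.7205 8.2863] v=[-0.0383 -0.8838 0.9221]
Step 6: x=[3.9867 6.6205 8.3929] v=[-0.0656 -0.9999 1.0655]
Step 7: x=[3.9765 6.5119 8.5117] v=[-0.1022 -1.0860 1.1883]

Answer: 3.9765 6.5119 8.5117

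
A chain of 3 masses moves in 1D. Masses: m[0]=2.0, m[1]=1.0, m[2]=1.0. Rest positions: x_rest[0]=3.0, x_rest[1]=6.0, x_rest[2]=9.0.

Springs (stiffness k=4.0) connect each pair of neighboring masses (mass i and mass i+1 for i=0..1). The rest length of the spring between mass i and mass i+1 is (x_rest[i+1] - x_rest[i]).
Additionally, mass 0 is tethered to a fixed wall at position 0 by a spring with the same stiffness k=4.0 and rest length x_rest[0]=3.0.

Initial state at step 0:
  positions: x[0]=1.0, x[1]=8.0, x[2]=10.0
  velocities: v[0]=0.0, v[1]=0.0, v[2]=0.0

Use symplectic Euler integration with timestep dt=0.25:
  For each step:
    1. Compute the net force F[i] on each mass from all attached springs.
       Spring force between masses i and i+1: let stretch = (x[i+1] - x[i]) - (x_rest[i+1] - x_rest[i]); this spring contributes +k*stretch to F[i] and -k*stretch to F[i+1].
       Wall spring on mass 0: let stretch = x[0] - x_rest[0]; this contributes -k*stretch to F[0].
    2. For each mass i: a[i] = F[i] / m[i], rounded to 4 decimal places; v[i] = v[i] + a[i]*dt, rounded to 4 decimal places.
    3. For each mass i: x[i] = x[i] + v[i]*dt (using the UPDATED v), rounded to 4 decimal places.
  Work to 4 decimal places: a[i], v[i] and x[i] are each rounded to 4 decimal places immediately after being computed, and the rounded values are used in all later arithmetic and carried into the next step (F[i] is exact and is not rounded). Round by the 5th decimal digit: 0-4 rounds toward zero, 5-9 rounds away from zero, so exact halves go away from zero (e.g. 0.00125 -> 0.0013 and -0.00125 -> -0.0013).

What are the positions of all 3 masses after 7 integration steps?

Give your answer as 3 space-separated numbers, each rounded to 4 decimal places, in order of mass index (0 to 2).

Step 0: x=[1.0000 8.0000 10.0000] v=[0.0000 0.0000 0.0000]
Step 1: x=[1.7500 6.7500 10.2500] v=[3.0000 -5.0000 1.0000]
Step 2: x=[2.9063 5.1250 10.3750] v=[4.6250 -6.5000 0.5000]
Step 3: x=[3.9766 4.2578 9.9375] v=[4.2812 -3.4687 -1.7500]
Step 4: x=[4.5850 4.7403 8.8301] v=[2.4335 1.9298 -4.4297]
Step 5: x=[4.6397 6.2064 7.4502] v=[0.2187 5.8643 -5.5195]
Step 6: x=[4.3103 7.5918 6.5094] v=[-1.3178 5.5414 -3.7633]
Step 7: x=[3.8523 7.8862 6.5892] v=[-1.8322 1.1775 0.3191]

Answer: 3.8523 7.8862 6.5892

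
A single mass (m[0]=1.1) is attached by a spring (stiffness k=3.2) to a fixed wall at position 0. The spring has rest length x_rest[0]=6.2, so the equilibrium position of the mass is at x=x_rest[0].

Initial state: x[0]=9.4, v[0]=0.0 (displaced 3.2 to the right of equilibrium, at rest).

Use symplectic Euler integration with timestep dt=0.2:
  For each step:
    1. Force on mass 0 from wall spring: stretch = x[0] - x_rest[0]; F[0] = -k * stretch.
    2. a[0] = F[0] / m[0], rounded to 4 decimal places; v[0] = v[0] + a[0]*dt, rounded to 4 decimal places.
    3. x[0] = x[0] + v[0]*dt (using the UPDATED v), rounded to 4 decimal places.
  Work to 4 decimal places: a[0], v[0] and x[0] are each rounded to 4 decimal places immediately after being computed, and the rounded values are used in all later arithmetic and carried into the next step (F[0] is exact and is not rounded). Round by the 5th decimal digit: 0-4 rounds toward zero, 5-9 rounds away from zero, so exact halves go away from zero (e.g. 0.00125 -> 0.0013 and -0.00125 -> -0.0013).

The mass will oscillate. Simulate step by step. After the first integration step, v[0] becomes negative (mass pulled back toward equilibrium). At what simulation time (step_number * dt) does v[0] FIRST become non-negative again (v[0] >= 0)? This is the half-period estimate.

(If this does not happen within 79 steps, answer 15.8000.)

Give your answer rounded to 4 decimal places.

Step 0: x=[9.4000] v=[0.0000]
Step 1: x=[9.0276] v=[-1.8618]
Step 2: x=[8.3262] v=[-3.5069]
Step 3: x=[7.3774] v=[-4.7440]
Step 4: x=[6.2916] v=[-5.4290]
Step 5: x=[5.1951] v=[-5.4823]
Step 6: x=[4.2156] v=[-4.8976]
Step 7: x=[3.4670] v=[-3.7430]
Step 8: x=[3.0364] v=[-2.1529]
Step 9: x=[2.9739] v=[-0.3123]
Step 10: x=[3.2868] v=[1.5647]
First v>=0 after going negative at step 10, time=2.0000

Answer: 2.0000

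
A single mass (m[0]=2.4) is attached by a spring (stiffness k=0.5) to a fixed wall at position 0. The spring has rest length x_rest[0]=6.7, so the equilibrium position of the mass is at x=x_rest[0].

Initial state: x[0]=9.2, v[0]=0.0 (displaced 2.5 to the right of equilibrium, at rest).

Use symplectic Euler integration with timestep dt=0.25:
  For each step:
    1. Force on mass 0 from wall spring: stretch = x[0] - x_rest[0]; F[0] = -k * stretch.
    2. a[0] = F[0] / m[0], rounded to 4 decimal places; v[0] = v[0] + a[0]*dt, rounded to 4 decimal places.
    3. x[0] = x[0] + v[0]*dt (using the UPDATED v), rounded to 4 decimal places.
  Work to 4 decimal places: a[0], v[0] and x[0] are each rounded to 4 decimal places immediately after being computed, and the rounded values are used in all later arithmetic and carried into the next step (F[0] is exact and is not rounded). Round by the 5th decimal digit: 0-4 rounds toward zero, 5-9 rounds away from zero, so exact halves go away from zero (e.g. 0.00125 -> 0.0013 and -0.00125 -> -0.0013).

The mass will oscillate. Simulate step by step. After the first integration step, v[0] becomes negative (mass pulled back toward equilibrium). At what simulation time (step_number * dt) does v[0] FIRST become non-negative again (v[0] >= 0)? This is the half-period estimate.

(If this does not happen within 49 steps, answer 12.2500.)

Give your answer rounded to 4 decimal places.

Answer: 7.0000

Derivation:
Step 0: x=[9.2000] v=[0.0000]
Step 1: x=[9.1675] v=[-0.1302]
Step 2: x=[9.1028] v=[-0.2587]
Step 3: x=[9.0068] v=[-0.3839]
Step 4: x=[8.8808] v=[-0.5041]
Step 5: x=[8.7264] v=[-0.6177]
Step 6: x=[8.5456] v=[-0.7233]
Step 7: x=[8.3408] v=[-0.8194]
Step 8: x=[8.1146] v=[-0.9049]
Step 9: x=[7.8700] v=[-0.9786]
Step 10: x=[7.6101] v=[-1.0396]
Step 11: x=[7.3384] v=[-1.0870]
Step 12: x=[7.0583] v=[-1.1203]
Step 13: x=[6.7736] v=[-1.1390]
Step 14: x=[6.4879] v=[-1.1428]
Step 15: x=[6.2050] v=[-1.1318]
Step 16: x=[5.9285] v=[-1.1060]
Step 17: x=[5.6621] v=[-1.0658]
Step 18: x=[5.4092] v=[-1.0118]
Step 19: x=[5.1731] v=[-0.9446]
Step 20: x=[4.9568] v=[-0.8651]
Step 21: x=[4.7632] v=[-0.7743]
Step 22: x=[4.5949] v=[-0.6734]
Step 23: x=[4.4540] v=[-0.5638]
Step 24: x=[4.3423] v=[-0.4468]
Step 25: x=[4.2613] v=[-0.3240]
Step 26: x=[4.2121] v=[-0.1970]
Step 27: x=[4.1953] v=[-0.0674]
Step 28: x=[4.2111] v=[0.0631]
First v>=0 after going negative at step 28, time=7.0000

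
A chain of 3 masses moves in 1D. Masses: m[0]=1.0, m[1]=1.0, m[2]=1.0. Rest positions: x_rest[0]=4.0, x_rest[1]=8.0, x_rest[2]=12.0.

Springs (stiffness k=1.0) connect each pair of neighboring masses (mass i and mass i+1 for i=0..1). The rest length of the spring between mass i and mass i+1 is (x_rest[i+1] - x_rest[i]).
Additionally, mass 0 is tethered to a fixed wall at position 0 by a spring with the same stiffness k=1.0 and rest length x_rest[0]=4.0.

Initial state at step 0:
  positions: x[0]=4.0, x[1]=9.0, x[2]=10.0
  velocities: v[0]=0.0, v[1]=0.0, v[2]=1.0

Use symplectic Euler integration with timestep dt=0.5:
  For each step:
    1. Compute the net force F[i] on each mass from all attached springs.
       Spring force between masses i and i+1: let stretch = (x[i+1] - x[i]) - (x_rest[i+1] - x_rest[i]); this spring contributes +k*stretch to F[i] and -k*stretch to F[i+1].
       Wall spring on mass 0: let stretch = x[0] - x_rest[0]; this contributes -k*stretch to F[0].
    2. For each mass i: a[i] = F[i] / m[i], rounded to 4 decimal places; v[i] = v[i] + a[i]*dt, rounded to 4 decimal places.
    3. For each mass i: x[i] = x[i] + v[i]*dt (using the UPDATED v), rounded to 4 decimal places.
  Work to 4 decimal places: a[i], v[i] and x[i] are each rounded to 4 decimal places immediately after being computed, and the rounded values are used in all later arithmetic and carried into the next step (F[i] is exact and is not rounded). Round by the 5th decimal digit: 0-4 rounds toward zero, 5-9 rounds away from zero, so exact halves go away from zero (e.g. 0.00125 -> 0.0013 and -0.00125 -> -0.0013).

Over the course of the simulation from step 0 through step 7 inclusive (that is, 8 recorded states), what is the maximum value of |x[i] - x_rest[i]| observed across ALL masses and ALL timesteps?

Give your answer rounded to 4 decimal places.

Answer: 2.0391

Derivation:
Step 0: x=[4.0000 9.0000 10.0000] v=[0.0000 0.0000 1.0000]
Step 1: x=[4.2500 8.0000 11.2500] v=[0.5000 -2.0000 2.5000]
Step 2: x=[4.3750 6.8750 12.6875] v=[0.2500 -2.2500 2.8750]
Step 3: x=[4.0313 6.5781 13.6719] v=[-0.6875 -0.5938 1.9688]
Step 4: x=[3.3164 7.4180 13.8829] v=[-1.4298 1.6797 0.4219]
Step 5: x=[2.7978 8.8487 13.4776] v=[-1.0372 2.8614 -0.8106]
Step 6: x=[3.0925 9.9239 12.9151] v=[0.5894 2.1504 -1.1251]
Step 7: x=[4.3220 10.0391 12.6048] v=[2.4589 0.2303 -0.6207]
Max displacement = 2.0391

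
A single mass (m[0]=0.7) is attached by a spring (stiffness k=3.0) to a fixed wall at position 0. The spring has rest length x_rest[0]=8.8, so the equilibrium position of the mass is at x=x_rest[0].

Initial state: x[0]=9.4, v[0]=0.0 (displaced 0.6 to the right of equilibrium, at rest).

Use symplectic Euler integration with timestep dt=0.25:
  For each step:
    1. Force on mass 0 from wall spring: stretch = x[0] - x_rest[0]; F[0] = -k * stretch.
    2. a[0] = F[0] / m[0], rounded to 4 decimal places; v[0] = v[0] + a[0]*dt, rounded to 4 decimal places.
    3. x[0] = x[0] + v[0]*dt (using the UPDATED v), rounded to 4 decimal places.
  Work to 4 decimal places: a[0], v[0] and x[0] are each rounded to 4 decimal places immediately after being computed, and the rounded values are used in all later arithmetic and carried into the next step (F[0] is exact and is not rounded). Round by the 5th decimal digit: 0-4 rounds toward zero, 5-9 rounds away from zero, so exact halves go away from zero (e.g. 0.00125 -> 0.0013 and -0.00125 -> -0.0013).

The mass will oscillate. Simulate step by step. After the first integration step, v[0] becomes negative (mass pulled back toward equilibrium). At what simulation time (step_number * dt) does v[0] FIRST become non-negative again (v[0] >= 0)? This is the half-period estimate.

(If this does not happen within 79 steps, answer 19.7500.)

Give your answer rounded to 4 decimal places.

Step 0: x=[9.4000] v=[0.0000]
Step 1: x=[9.2393] v=[-0.6429]
Step 2: x=[8.9609] v=[-1.1136]
Step 3: x=[8.6394] v=[-1.2860]
Step 4: x=[8.3609] v=[-1.1139]
Step 5: x=[8.2001] v=[-0.6434]
Step 6: x=[8.1999] v=[-0.0007]
Step 7: x=[8.3605] v=[0.6423]
First v>=0 after going negative at step 7, time=1.7500

Answer: 1.7500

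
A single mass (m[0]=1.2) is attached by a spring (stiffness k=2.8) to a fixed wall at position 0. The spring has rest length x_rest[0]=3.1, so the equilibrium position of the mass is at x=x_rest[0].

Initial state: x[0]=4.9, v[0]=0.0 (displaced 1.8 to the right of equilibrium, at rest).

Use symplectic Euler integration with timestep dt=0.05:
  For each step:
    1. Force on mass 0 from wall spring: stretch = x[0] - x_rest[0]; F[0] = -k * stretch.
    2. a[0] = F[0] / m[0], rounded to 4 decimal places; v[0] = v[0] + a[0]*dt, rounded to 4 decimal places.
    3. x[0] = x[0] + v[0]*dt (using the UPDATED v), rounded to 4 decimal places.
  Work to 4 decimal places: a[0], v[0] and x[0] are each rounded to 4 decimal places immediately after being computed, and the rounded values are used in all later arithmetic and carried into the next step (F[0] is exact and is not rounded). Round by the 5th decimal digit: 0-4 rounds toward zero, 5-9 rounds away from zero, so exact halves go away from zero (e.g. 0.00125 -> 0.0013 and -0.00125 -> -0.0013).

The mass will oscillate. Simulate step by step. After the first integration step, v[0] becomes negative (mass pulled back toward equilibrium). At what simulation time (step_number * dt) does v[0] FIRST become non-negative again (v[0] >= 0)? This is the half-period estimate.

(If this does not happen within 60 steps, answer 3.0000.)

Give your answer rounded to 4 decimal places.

Answer: 2.1000

Derivation:
Step 0: x=[4.9000] v=[0.0000]
Step 1: x=[4.8895] v=[-0.2100]
Step 2: x=[4.8686] v=[-0.4188]
Step 3: x=[4.8373] v=[-0.6251]
Step 4: x=[4.7959] v=[-0.8278]
Step 5: x=[4.7446] v=[-1.0257]
Step 6: x=[4.6837] v=[-1.2176]
Step 7: x=[4.6136] v=[-1.4024]
Step 8: x=[4.5347] v=[-1.5790]
Step 9: x=[4.4474] v=[-1.7464]
Step 10: x=[4.3522] v=[-1.9036]
Step 11: x=[4.2497] v=[-2.0497]
Step 12: x=[4.1405] v=[-2.1838]
Step 13: x=[4.0252] v=[-2.3052]
Step 14: x=[3.9045] v=[-2.4131]
Step 15: x=[3.7792] v=[-2.5070]
Step 16: x=[3.6499] v=[-2.5862]
Step 17: x=[3.5174] v=[-2.6504]
Step 18: x=[3.3824] v=[-2.6991]
Step 19: x=[3.2458] v=[-2.7320]
Step 20: x=[3.1084] v=[-2.7490]
Step 21: x=[2.9709] v=[-2.7500]
Step 22: x=[2.8342] v=[-2.7349]
Step 23: x=[2.6990] v=[-2.7039]
Step 24: x=[2.5661] v=[-2.6571]
Step 25: x=[2.4364] v=[-2.5948]
Step 26: x=[2.3105] v=[-2.5174]
Step 27: x=[2.1892] v=[-2.4253]
Step 28: x=[2.0733] v=[-2.3190]
Step 29: x=[1.9633] v=[-2.1992]
Step 30: x=[1.8600] v=[-2.0666]
Step 31: x=[1.7639] v=[-1.9219]
Step 32: x=[1.6756] v=[-1.7660]
Step 33: x=[1.5956] v=[-1.5998]
Step 34: x=[1.5244] v=[-1.4243]
Step 35: x=[1.4624] v=[-1.2405]
Step 36: x=[1.4099] v=[-1.0494]
Step 37: x=[1.3673] v=[-0.8522]
Step 38: x=[1.3348] v=[-0.6501]
Step 39: x=[1.3126] v=[-0.4442]
Step 40: x=[1.3008] v=[-0.2357]
Step 41: x=[1.2995] v=[-0.0258]
Step 42: x=[1.3087] v=[0.1843]
First v>=0 after going negative at step 42, time=2.1000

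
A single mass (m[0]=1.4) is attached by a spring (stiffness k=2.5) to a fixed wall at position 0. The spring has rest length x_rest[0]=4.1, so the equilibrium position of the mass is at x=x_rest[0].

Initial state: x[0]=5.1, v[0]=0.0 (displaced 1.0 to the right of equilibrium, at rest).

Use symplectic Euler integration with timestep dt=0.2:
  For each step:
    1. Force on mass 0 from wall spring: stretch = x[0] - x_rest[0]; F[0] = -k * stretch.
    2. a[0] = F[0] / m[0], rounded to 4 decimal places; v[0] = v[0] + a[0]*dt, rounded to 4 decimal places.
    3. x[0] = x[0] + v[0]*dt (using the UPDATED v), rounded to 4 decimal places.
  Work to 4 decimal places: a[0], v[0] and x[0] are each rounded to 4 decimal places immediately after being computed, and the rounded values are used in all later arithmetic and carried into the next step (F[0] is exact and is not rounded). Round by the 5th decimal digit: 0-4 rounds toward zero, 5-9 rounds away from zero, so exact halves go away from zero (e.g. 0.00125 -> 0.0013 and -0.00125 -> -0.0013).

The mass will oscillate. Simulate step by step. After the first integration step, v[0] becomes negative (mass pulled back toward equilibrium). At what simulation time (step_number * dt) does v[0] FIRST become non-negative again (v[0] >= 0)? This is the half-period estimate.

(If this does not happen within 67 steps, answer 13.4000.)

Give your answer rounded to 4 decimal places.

Step 0: x=[5.1000] v=[0.0000]
Step 1: x=[5.0286] v=[-0.3571]
Step 2: x=[4.8909] v=[-0.6887]
Step 3: x=[4.6967] v=[-0.9712]
Step 4: x=[4.4598] v=[-1.1843]
Step 5: x=[4.1972] v=[-1.3128]
Step 6: x=[3.9277] v=[-1.3475]
Step 7: x=[3.6705] v=[-1.2860]
Step 8: x=[3.4440] v=[-1.1326]
Step 9: x=[3.2643] v=[-0.8983]
Step 10: x=[3.1443] v=[-0.5998]
Step 11: x=[3.0926] v=[-0.2585]
Step 12: x=[3.1129] v=[0.1013]
First v>=0 after going negative at step 12, time=2.4000

Answer: 2.4000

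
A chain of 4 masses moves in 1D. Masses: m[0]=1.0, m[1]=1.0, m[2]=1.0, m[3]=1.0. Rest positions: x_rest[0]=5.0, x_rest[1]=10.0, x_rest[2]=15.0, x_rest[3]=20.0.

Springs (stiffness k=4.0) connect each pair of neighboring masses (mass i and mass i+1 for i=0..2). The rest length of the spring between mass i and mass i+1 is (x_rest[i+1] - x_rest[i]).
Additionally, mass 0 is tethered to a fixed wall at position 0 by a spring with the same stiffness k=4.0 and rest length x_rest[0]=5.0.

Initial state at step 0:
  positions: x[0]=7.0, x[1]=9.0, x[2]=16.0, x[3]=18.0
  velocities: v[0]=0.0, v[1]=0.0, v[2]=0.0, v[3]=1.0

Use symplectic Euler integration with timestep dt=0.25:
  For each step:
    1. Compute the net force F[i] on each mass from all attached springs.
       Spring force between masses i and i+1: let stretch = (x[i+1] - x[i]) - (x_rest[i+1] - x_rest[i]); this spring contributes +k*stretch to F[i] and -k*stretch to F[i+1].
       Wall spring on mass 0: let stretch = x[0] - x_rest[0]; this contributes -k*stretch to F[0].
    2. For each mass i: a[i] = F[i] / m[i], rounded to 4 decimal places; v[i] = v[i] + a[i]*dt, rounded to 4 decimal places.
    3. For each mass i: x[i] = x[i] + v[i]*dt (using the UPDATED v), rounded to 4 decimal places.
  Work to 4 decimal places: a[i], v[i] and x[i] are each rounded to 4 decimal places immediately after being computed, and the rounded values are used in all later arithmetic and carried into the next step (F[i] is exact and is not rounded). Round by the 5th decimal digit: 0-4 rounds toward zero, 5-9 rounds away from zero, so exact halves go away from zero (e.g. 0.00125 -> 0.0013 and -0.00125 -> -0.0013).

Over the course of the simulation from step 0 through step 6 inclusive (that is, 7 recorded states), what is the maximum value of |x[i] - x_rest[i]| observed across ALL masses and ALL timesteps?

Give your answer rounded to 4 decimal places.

Step 0: x=[7.0000 9.0000 16.0000 18.0000] v=[0.0000 0.0000 0.0000 1.0000]
Step 1: x=[5.7500 10.2500 14.7500 19.0000] v=[-5.0000 5.0000 -5.0000 4.0000]
Step 2: x=[4.1875 11.5000 13.4375 20.1875] v=[-6.2500 5.0000 -5.2500 4.7500]
Step 3: x=[3.4063 11.4063 13.3281 20.9375] v=[-3.1250 -0.3750 -0.4375 3.0000]
Step 4: x=[3.7735 9.7930 14.6406 21.0352] v=[1.4687 -6.4532 5.2501 0.3906]
Step 5: x=[4.7022 7.8867 16.3399 20.7842] v=[3.7147 -7.6251 6.7971 -1.0040]
Step 6: x=[5.2515 7.2976 17.0370 20.6721] v=[2.1970 -2.3564 2.7882 -0.4483]
Max displacement = 2.7024

Answer: 2.7024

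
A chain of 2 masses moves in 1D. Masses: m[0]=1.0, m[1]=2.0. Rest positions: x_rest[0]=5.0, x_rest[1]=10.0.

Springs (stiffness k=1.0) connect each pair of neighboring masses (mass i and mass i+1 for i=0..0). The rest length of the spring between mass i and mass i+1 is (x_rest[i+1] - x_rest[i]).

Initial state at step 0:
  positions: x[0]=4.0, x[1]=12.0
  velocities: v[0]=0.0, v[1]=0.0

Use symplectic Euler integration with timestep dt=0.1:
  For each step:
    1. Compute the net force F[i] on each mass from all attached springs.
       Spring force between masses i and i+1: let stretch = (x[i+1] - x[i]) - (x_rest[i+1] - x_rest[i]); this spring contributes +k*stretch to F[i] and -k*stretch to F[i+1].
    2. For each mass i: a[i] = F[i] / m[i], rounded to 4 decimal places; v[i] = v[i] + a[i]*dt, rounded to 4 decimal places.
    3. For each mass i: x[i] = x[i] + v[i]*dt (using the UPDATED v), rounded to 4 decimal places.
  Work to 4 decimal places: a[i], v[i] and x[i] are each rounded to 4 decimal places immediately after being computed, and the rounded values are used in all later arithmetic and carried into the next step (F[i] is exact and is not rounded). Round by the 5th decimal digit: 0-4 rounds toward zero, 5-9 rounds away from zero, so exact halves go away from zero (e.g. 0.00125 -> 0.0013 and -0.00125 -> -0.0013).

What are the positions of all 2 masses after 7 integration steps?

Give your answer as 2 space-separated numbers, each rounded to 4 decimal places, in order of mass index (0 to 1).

Answer: 4.7846 11.6076

Derivation:
Step 0: x=[4.0000 12.0000] v=[0.0000 0.0000]
Step 1: x=[4.0300 11.9850] v=[0.3000 -0.1500]
Step 2: x=[4.0896 11.9552] v=[0.5955 -0.2978]
Step 3: x=[4.1778 11.9111] v=[0.8821 -0.4411]
Step 4: x=[4.2933 11.8533] v=[1.1554 -0.5778]
Step 5: x=[4.4344 11.7827] v=[1.4114 -0.7058]
Step 6: x=[4.5990 11.7004] v=[1.6462 -0.8232]
Step 7: x=[4.7846 11.6076] v=[1.8563 -0.9283]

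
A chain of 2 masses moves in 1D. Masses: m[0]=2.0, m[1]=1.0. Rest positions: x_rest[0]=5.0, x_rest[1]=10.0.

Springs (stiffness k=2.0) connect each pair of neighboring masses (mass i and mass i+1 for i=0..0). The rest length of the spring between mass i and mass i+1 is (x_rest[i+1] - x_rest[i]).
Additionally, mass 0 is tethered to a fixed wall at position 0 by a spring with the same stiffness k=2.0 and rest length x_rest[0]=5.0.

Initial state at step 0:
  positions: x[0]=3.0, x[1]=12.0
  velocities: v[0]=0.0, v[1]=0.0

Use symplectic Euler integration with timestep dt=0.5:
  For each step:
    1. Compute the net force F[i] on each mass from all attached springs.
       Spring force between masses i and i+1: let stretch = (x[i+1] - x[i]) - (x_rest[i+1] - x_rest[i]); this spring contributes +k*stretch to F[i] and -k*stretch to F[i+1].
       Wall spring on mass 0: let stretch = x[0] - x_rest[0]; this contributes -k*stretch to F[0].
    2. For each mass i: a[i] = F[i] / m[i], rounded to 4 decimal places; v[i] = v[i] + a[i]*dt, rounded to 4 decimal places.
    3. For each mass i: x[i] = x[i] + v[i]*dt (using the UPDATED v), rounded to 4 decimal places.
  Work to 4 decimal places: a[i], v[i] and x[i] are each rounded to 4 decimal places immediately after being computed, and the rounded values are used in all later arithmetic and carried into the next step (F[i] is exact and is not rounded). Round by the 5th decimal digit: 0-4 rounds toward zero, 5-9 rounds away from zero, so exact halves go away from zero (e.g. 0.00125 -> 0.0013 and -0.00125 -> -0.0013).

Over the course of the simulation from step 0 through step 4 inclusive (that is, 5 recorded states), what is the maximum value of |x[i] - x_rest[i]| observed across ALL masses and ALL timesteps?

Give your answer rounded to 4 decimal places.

Answer: 2.7500

Derivation:
Step 0: x=[3.0000 12.0000] v=[0.0000 0.0000]
Step 1: x=[4.5000 10.0000] v=[3.0000 -4.0000]
Step 2: x=[6.2500 7.7500] v=[3.5000 -4.5000]
Step 3: x=[6.8125 7.2500] v=[1.1250 -1.0000]
Step 4: x=[5.7813 9.0313] v=[-2.0625 3.5625]
Max displacement = 2.7500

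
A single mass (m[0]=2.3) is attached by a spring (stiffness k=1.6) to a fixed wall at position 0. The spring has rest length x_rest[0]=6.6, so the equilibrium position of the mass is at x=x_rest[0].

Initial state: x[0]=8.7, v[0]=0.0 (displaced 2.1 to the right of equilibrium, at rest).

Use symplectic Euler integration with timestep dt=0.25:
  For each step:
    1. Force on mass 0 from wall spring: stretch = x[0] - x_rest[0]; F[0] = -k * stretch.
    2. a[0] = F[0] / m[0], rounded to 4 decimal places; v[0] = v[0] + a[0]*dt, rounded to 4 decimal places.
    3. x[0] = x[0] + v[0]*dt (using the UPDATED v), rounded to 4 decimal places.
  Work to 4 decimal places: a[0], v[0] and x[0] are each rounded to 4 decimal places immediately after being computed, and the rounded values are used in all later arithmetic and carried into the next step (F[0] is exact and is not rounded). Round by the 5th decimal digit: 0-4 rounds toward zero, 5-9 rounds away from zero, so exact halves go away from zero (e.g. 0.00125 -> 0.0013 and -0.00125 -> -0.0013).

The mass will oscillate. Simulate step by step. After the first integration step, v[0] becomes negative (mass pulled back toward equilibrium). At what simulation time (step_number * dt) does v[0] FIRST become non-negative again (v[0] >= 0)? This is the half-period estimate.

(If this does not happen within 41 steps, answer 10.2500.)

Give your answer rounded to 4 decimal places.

Step 0: x=[8.7000] v=[0.0000]
Step 1: x=[8.6087] v=[-0.3652]
Step 2: x=[8.4301] v=[-0.7146]
Step 3: x=[8.1719] v=[-1.0329]
Step 4: x=[7.8453] v=[-1.3063]
Step 5: x=[7.4646] v=[-1.5229]
Step 6: x=[7.0463] v=[-1.6733]
Step 7: x=[6.6086] v=[-1.7509]
Step 8: x=[6.1705] v=[-1.7524]
Step 9: x=[5.7511] v=[-1.6777]
Step 10: x=[5.3686] v=[-1.5301]
Step 11: x=[5.0396] v=[-1.3160]
Step 12: x=[4.7785] v=[-1.0446]
Step 13: x=[4.5966] v=[-0.7278]
Step 14: x=[4.5018] v=[-0.3794]
Step 15: x=[4.4982] v=[-0.0145]
Step 16: x=[4.5860] v=[0.3510]
First v>=0 after going negative at step 16, time=4.0000

Answer: 4.0000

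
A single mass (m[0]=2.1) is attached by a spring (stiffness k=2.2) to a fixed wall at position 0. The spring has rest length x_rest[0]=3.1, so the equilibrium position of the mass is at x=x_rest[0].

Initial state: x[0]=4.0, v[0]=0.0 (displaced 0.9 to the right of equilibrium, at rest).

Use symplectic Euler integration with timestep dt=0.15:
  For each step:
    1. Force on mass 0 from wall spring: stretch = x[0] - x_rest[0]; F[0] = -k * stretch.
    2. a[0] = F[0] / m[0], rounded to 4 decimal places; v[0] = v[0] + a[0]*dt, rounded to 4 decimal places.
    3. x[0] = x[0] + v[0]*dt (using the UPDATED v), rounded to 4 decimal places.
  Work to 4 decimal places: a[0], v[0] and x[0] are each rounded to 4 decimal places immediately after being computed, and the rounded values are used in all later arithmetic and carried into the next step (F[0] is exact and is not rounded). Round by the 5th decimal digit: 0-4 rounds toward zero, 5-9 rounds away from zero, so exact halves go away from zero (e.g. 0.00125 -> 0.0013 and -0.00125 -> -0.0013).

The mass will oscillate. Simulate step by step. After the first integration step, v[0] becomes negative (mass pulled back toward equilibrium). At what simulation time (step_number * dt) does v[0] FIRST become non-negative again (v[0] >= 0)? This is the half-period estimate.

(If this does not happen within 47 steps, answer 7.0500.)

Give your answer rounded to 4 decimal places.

Answer: 3.1500

Derivation:
Step 0: x=[4.0000] v=[0.0000]
Step 1: x=[3.9788] v=[-0.1414]
Step 2: x=[3.9369] v=[-0.2795]
Step 3: x=[3.8753] v=[-0.4110]
Step 4: x=[3.7954] v=[-0.5328]
Step 5: x=[3.6991] v=[-0.6421]
Step 6: x=[3.5887] v=[-0.7362]
Step 7: x=[3.4668] v=[-0.8130]
Step 8: x=[3.3362] v=[-0.8706]
Step 9: x=[3.2000] v=[-0.9077]
Step 10: x=[3.0615] v=[-0.9234]
Step 11: x=[2.9239] v=[-0.9174]
Step 12: x=[2.7904] v=[-0.8897]
Step 13: x=[2.6642] v=[-0.8411]
Step 14: x=[2.5483] v=[-0.7726]
Step 15: x=[2.4454] v=[-0.6859]
Step 16: x=[2.3580] v=[-0.5830]
Step 17: x=[2.2880] v=[-0.4664]
Step 18: x=[2.2372] v=[-0.3388]
Step 19: x=[2.2067] v=[-0.2032]
Step 20: x=[2.1973] v=[-0.0628]
Step 21: x=[2.2092] v=[0.0791]
First v>=0 after going negative at step 21, time=3.1500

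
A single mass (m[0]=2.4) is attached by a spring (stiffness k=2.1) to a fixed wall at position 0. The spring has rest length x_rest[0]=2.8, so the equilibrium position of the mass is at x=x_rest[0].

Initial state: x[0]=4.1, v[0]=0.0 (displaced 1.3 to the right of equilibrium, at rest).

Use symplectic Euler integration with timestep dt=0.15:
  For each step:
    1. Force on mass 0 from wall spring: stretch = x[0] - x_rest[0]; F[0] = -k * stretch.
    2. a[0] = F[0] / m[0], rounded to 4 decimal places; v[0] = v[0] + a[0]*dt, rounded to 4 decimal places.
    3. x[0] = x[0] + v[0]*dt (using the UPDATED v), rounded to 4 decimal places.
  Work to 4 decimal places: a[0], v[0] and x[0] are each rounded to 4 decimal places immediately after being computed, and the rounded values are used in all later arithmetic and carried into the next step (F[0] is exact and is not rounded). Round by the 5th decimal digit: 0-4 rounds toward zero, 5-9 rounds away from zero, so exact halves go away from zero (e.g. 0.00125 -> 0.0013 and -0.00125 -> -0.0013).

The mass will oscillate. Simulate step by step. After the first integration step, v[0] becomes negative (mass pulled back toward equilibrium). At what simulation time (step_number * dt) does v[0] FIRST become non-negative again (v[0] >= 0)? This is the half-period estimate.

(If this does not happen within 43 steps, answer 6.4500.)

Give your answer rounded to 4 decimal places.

Step 0: x=[4.1000] v=[0.0000]
Step 1: x=[4.0744] v=[-0.1706]
Step 2: x=[4.0237] v=[-0.3379]
Step 3: x=[3.9489] v=[-0.4985]
Step 4: x=[3.8515] v=[-0.6493]
Step 5: x=[3.7334] v=[-0.7873]
Step 6: x=[3.5969] v=[-0.9098]
Step 7: x=[3.4447] v=[-1.0144]
Step 8: x=[3.2799] v=[-1.0990]
Step 9: x=[3.1056] v=[-1.1620]
Step 10: x=[2.9253] v=[-1.2021]
Step 11: x=[2.7425] v=[-1.2185]
Step 12: x=[2.5609] v=[-1.2110]
Step 13: x=[2.3840] v=[-1.1796]
Step 14: x=[2.2153] v=[-1.1250]
Step 15: x=[2.0581] v=[-1.0483]
Step 16: x=[1.9155] v=[-0.9509]
Step 17: x=[1.7903] v=[-0.8348]
Step 18: x=[1.6850] v=[-0.7023]
Step 19: x=[1.6016] v=[-0.5560]
Step 20: x=[1.5418] v=[-0.3987]
Step 21: x=[1.5068] v=[-0.2336]
Step 22: x=[1.4972] v=[-0.0639]
Step 23: x=[1.5133] v=[0.1071]
First v>=0 after going negative at step 23, time=3.4500

Answer: 3.4500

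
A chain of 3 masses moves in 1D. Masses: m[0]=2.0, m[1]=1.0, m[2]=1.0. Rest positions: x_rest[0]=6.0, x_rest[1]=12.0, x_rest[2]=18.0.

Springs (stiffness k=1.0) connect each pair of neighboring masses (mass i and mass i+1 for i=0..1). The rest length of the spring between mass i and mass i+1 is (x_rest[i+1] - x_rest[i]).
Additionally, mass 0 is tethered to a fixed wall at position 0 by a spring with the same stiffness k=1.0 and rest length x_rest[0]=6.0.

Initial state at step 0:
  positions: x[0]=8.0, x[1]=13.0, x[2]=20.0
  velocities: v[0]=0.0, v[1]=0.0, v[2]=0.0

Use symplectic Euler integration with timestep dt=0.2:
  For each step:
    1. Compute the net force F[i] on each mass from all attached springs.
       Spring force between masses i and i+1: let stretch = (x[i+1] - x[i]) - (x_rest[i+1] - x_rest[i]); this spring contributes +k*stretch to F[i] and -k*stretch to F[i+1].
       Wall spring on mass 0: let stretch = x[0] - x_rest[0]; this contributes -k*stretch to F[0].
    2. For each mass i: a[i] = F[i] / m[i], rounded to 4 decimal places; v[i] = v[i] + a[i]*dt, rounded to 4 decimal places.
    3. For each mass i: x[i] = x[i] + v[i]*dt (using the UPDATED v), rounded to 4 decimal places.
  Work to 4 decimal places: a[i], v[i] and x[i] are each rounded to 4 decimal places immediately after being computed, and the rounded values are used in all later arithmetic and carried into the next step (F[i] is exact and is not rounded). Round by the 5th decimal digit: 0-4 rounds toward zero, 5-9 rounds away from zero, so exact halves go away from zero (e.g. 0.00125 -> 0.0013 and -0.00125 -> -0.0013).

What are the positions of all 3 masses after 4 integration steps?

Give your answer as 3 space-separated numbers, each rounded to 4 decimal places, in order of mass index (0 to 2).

Step 0: x=[8.0000 13.0000 20.0000] v=[0.0000 0.0000 0.0000]
Step 1: x=[7.9400 13.0800 19.9600] v=[-0.3000 0.4000 -0.2000]
Step 2: x=[7.8240 13.2296 19.8848] v=[-0.5800 0.7480 -0.3760]
Step 3: x=[7.6596 13.4292 19.7834] v=[-0.8218 0.9979 -0.5070]
Step 4: x=[7.4574 13.6522 19.6678] v=[-1.0108 1.1148 -0.5778]

Answer: 7.4574 13.6522 19.6678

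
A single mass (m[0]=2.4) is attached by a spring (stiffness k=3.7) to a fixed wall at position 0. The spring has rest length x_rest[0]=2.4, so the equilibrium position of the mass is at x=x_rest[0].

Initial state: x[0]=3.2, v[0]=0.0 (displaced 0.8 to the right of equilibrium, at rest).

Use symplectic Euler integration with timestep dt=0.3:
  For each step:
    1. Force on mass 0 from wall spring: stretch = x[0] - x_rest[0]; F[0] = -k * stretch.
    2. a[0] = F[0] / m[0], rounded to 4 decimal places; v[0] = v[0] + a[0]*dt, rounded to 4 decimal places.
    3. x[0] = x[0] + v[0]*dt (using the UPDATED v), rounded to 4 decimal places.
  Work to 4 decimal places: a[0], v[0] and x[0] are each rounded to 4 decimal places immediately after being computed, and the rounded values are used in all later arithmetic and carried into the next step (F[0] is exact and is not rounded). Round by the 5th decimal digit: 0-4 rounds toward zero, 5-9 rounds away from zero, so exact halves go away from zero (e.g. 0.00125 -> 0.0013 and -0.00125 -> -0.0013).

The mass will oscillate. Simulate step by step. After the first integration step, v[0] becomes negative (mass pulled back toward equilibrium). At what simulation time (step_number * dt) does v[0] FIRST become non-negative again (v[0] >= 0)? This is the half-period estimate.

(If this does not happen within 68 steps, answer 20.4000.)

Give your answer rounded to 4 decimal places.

Step 0: x=[3.2000] v=[0.0000]
Step 1: x=[3.0890] v=[-0.3700]
Step 2: x=[2.8824] v=[-0.6887]
Step 3: x=[2.6089] v=[-0.9118]
Step 4: x=[2.3064] v=[-1.0084]
Step 5: x=[2.0169] v=[-0.9651]
Step 6: x=[1.7805] v=[-0.7879]
Step 7: x=[1.6301] v=[-0.5014]
Step 8: x=[1.5865] v=[-0.1453]
Step 9: x=[1.6558] v=[0.2309]
First v>=0 after going negative at step 9, time=2.7000

Answer: 2.7000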